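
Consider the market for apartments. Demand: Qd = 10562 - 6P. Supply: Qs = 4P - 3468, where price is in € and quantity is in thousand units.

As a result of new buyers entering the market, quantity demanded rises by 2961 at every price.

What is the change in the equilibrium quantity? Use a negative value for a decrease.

Original equilibrium: 10562 - 6P = 4P - 3468 gives 14030 = 10P, so P = 1403 and Q = 2144.
The shock moves the curves to Qd = 13523 - 6P and Qs = 4P - 3468.
Equate the new curves: 13523 - 6P = 4P - 3468, giving 16991 = 10P, P = 1699.1, Q = 3328.4.
ΔQ = 3328.4 − 2144 = +1184.4.

+1184.4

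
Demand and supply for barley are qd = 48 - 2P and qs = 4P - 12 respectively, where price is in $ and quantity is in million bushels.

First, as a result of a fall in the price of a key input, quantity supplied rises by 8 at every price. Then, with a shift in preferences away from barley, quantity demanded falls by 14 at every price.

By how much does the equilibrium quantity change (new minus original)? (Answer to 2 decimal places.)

Original equilibrium: 48 - 2P = 4P - 12 gives 60 = 6P, so P = 10 and q = 28.
The shock moves the curves to qd = 34 - 2P and qs = 4P - 4.
Equate the new curves: 34 - 2P = 4P - 4, giving 38 = 6P, P = 19/3 ≈ 6.3333, q = 64/3 ≈ 21.3333.
Δq = 21.3333 − 28 = -6.67.

-6.67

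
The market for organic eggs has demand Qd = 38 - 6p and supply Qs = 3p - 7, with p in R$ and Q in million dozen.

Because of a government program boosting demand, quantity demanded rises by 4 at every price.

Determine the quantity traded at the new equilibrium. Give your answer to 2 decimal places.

9.33

Before the shock: 38 - 6p = 3p - 7 ⇒ 45 = 9p ⇒ p = 5, Q = 8.
With the change applied: demand Qd = 42 - 6p, supply Qs = 3p - 7.
New equilibrium: 42 - 6p = 3p - 7 ⇒ 49 = 9p ⇒ p = 49/9 ≈ 5.4444, Q = 28/3 ≈ 9.3333.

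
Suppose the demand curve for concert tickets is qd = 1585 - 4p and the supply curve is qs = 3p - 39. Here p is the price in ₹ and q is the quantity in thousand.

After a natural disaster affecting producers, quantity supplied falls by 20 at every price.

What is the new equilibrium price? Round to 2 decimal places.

234.86

Before the shock: 1585 - 4p = 3p - 39 ⇒ 1624 = 7p ⇒ p = 232, q = 657.
After the shift, demand is qd = 1585 - 4p and supply is qs = 3p - 59.
Equate the new curves: 1585 - 4p = 3p - 59, giving 1644 = 7p, p = 1644/7 ≈ 234.8571, q = 4519/7 ≈ 645.5714.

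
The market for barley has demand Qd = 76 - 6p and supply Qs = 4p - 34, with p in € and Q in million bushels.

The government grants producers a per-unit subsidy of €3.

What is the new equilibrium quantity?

17.2

Before the shock: 76 - 6p = 4p - 34 ⇒ 110 = 10p ⇒ p = 11, Q = 10.
Since sellers receive the price plus the subsidy, the effective supply curve becomes Qs = 4p - 22.
New equilibrium: 76 - 6p = 4p - 22 ⇒ 98 = 10p ⇒ p = 9.8, Q = 17.2.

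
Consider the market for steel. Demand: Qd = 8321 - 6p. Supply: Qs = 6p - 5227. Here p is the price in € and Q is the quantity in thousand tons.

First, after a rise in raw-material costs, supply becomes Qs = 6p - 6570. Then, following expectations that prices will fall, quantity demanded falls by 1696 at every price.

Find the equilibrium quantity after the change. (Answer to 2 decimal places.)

27.50

Before the shock: 8321 - 6p = 6p - 5227 ⇒ 13548 = 12p ⇒ p = 1129, Q = 1547.
The new curves are Qd = 6625 - 6p (demand) and Qs = 6p - 6570 (supply).
Equate the new curves: 6625 - 6p = 6p - 6570, giving 13195 = 12p, p = 13195/12 ≈ 1099.5833, Q = 27.5.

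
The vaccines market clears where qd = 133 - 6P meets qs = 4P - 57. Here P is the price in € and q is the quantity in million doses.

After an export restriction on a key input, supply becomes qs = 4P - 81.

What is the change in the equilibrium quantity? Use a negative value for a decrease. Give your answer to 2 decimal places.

Original equilibrium: 133 - 6P = 4P - 57 gives 190 = 10P, so P = 19 and q = 19.
After the shift, demand is qd = 133 - 6P and supply is qs = 4P - 81.
Equate the new curves: 133 - 6P = 4P - 81, giving 214 = 10P, P = 21.4, q = 4.6.
Δq = 4.6 − 19 = -14.40.

-14.40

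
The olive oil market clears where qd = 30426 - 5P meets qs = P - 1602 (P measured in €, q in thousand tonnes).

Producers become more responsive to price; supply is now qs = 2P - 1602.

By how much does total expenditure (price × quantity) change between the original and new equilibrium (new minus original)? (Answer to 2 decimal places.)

+14596488.65

Initially, 30426 - 5P = P - 1602, so 32028 = 6P and P = 5338, q = 3736.
With the change applied: demand qd = 30426 - 5P, supply qs = 2P - 1602.
Setting them equal: 30426 - 5P = 2P - 1602 → 32028 = 7P, so P = 32028/7 ≈ 4575.4286 and q = 52842/7 ≈ 7548.8571.
Expenditure moves from 5338×3736 = 19942768 to 4575.4286×7548.8571 = 34539256.6531; change = +14596488.65.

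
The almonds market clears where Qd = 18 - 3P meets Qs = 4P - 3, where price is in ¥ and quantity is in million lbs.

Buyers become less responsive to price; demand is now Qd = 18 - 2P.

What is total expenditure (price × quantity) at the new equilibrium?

38.5

Original equilibrium: 18 - 3P = 4P - 3 gives 21 = 7P, so P = 3 and Q = 9.
The shock moves the curves to Qd = 18 - 2P and Qs = 4P - 3.
Clearing the new market: 18 - 2P = 4P - 3, so P = 3.5 and Q = 11.
New expenditure = 3.5 × 11 = 38.5.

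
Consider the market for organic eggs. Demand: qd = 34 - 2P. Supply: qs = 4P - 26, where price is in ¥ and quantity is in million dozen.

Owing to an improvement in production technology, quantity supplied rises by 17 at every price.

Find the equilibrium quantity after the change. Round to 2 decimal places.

19.67

Solve the original market: 34 - 2P = 4P - 26, hence P = 10 and q = 14.
With the change applied: demand qd = 34 - 2P, supply qs = 4P - 9.
Setting them equal: 34 - 2P = 4P - 9 → 43 = 6P, so P = 43/6 ≈ 7.1667 and q = 59/3 ≈ 19.6667.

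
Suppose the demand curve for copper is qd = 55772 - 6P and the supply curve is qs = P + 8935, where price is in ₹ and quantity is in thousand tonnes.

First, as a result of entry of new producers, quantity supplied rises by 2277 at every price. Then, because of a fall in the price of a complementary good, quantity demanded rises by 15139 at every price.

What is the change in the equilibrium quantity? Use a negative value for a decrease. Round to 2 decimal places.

+4114.43

Original equilibrium: 55772 - 6P = P + 8935 gives 46837 = 7P, so P = 6691 and q = 15626.
The shock moves the curves to qd = 70911 - 6P and qs = P + 11212.
Setting them equal: 70911 - 6P = P + 11212 → 59699 = 7P, so P = 59699/7 ≈ 8528.4286 and q = 138183/7 ≈ 19740.4286.
Δq = 19740.4286 − 15626 = +4114.43.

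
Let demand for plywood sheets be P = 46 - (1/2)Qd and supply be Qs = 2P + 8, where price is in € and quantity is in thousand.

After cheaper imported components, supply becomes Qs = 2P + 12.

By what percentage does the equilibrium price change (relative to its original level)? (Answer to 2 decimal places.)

Solve the original market: 92 - 2P = 2P + 8, hence P = 21 and Q = 50.
The new curves are Qd = 92 - 2P (demand) and Qs = 2P + 12 (supply).
Setting them equal: 92 - 2P = 2P + 12 → 80 = 4P, so P = 20 and Q = 52.
%ΔP = (20 − 21) / 21 × 100 = -4.76%.

-4.76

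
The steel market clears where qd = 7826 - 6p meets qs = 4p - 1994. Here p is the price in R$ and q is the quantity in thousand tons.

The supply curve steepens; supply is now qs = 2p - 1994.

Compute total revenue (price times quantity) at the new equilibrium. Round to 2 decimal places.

565877.50

Before the shock: 7826 - 6p = 4p - 1994 ⇒ 9820 = 10p ⇒ p = 982, q = 1934.
The shock moves the curves to qd = 7826 - 6p and qs = 2p - 1994.
New equilibrium: 7826 - 6p = 2p - 1994 ⇒ 9820 = 8p ⇒ p = 1227.5, q = 461.
New expenditure = 1227.5 × 461 = 565877.50.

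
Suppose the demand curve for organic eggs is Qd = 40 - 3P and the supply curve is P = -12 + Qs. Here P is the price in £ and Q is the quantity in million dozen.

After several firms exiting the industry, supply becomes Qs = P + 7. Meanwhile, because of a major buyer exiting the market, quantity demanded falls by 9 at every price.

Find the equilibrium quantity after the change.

Original equilibrium: 40 - 3P = P + 12 gives 28 = 4P, so P = 7 and Q = 19.
The shock moves the curves to Qd = 31 - 3P and Qs = P + 7.
Setting them equal: 31 - 3P = P + 7 → 24 = 4P, so P = 6 and Q = 13.

13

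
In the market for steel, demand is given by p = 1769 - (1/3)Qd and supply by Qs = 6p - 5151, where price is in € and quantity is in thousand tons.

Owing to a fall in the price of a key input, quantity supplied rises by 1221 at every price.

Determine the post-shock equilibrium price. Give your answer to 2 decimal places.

1026.33

Solve the original market: 5307 - 3p = 6p - 5151, hence p = 1162 and Q = 1821.
The shock moves the curves to Qd = 5307 - 3p and Qs = 6p - 3930.
Equate the new curves: 5307 - 3p = 6p - 3930, giving 9237 = 9p, p = 3079/3 ≈ 1026.3333, Q = 2228.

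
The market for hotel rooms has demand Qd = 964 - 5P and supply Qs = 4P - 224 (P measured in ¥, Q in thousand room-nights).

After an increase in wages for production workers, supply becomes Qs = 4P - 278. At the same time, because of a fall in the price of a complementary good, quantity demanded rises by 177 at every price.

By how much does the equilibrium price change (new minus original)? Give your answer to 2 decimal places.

Before the shock: 964 - 5P = 4P - 224 ⇒ 1188 = 9P ⇒ P = 132, Q = 304.
The shock moves the curves to Qd = 1141 - 5P and Qs = 4P - 278.
Setting them equal: 1141 - 5P = 4P - 278 → 1419 = 9P, so P = 473/3 ≈ 157.6667 and Q = 1058/3 ≈ 352.6667.
ΔP = 157.6667 − 132 = +25.67.

+25.67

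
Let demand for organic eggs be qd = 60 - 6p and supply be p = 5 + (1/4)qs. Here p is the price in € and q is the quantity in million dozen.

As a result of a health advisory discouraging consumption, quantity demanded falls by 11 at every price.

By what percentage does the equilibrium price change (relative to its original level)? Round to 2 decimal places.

Solve the original market: 60 - 6p = 4p - 20, hence p = 8 and q = 12.
With the change applied: demand qd = 49 - 6p, supply qs = 4p - 20.
Equate the new curves: 49 - 6p = 4p - 20, giving 69 = 10p, p = 6.9, q = 7.6.
%Δp = (6.9 − 8) / 8 × 100 = -13.75%.

-13.75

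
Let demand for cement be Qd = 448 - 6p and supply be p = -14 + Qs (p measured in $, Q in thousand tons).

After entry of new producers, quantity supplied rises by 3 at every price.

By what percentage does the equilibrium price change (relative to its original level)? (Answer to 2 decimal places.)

-0.69

Before the shock: 448 - 6p = p + 14 ⇒ 434 = 7p ⇒ p = 62, Q = 76.
After the shift, demand is Qd = 448 - 6p and supply is Qs = p + 17.
Setting them equal: 448 - 6p = p + 17 → 431 = 7p, so p = 431/7 ≈ 61.5714 and Q = 550/7 ≈ 78.5714.
%Δp = (61.5714 − 62) / 62 × 100 = -0.69%.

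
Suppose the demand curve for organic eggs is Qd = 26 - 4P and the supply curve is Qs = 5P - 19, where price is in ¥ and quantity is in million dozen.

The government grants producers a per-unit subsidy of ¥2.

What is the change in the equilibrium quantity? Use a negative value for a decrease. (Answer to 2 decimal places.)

+4.44

Before the shock: 26 - 4P = 5P - 19 ⇒ 45 = 9P ⇒ P = 5, Q = 6.
Since sellers receive the price plus the subsidy, the effective supply curve becomes Qs = 5P - 9.
Equate the new curves: 26 - 4P = 5P - 9, giving 35 = 9P, P = 35/9 ≈ 3.8889, Q = 94/9 ≈ 10.4444.
ΔQ = 10.4444 − 6 = +4.44.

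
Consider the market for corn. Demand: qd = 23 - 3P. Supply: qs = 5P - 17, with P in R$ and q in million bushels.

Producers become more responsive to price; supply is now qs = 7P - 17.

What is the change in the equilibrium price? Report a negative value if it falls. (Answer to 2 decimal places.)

-1.00

Original equilibrium: 23 - 3P = 5P - 17 gives 40 = 8P, so P = 5 and q = 8.
With the change applied: demand qd = 23 - 3P, supply qs = 7P - 17.
Clearing the new market: 23 - 3P = 7P - 17, so P = 4 and q = 11.
ΔP = 4 − 5 = -1.00.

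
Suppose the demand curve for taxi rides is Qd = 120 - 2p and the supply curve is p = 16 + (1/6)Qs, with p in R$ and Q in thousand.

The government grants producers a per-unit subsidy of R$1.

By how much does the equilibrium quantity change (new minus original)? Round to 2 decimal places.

Solve the original market: 120 - 2p = 6p - 96, hence p = 27 and Q = 66.
Since sellers receive the price plus the subsidy, the effective supply curve becomes Qs = 6p - 90.
Clearing the new market: 120 - 2p = 6p - 90, so p = 26.25 and Q = 67.5.
ΔQ = 67.5 − 66 = +1.50.

+1.50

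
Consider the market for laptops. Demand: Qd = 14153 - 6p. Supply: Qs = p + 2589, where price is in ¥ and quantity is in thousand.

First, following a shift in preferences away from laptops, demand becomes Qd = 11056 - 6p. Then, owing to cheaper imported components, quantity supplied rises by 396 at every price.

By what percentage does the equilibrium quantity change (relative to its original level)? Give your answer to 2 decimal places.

-2.43

Solve the original market: 14153 - 6p = p + 2589, hence p = 1652 and Q = 4241.
After the shift, demand is Qd = 11056 - 6p and supply is Qs = p + 2985.
Clearing the new market: 11056 - 6p = p + 2985, so p = 1153 and Q = 4138.
%ΔQ = (4138 − 4241) / 4241 × 100 = -2.43%.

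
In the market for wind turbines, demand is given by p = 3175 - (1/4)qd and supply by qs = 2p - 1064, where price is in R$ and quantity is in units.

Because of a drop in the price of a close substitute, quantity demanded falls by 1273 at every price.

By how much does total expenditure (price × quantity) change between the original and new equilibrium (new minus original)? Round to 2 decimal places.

Solve the original market: 12700 - 4p = 2p - 1064, hence p = 2294 and q = 3524.
With the change applied: demand qd = 11427 - 4p, supply qs = 2p - 1064.
Setting them equal: 11427 - 4p = 2p - 1064 → 12491 = 6p, so p = 12491/6 ≈ 2081.8333 and q = 9299/3 ≈ 3099.6667.
Expenditure moves from 2294×3524 = 8084056 to 2081.8333×3099.6667 = 6452989.3889; change = -1631066.61.

-1631066.61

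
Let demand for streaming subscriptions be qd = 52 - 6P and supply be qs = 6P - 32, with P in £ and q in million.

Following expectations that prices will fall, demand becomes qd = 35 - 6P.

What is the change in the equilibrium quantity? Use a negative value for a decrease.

Solve the original market: 52 - 6P = 6P - 32, hence P = 7 and q = 10.
The new curves are qd = 35 - 6P (demand) and qs = 6P - 32 (supply).
Clearing the new market: 35 - 6P = 6P - 32, so P = 67/12 ≈ 5.5833 and q = 1.5.
Δq = 1.5 − 10 = -8.5.

-8.5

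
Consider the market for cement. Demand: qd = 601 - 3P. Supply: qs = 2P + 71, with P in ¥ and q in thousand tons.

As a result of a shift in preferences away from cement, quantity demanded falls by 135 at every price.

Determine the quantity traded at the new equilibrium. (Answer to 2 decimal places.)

Initially, 601 - 3P = 2P + 71, so 530 = 5P and P = 106, q = 283.
After the shift, demand is qd = 466 - 3P and supply is qs = 2P + 71.
Clearing the new market: 466 - 3P = 2P + 71, so P = 79 and q = 229.

229.00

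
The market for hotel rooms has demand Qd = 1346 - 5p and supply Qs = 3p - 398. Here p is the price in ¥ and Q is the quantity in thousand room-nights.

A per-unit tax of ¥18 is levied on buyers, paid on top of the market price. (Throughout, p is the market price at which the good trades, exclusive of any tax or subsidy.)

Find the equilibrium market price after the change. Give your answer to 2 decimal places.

206.75

Original equilibrium: 1346 - 5p = 3p - 398 gives 1744 = 8p, so p = 218 and Q = 256.
Since buyers pay the price plus the tax, the effective demand curve becomes Qd = 1256 - 5p.
Clearing the new market: 1256 - 5p = 3p - 398, so p = 206.75 and Q = 222.25.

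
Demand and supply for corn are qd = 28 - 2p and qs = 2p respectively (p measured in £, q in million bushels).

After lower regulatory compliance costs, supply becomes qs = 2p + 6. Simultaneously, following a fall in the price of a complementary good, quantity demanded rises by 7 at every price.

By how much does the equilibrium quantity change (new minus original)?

+6.5

Original equilibrium: 28 - 2p = 2p gives 28 = 4p, so p = 7 and q = 14.
With the change applied: demand qd = 35 - 2p, supply qs = 2p + 6.
Equate the new curves: 35 - 2p = 2p + 6, giving 29 = 4p, p = 7.25, q = 20.5.
Δq = 20.5 − 14 = +6.5.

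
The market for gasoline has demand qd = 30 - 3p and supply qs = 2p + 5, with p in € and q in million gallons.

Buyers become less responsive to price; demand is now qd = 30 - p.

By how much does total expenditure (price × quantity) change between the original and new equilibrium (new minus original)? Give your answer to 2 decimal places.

Before the shock: 30 - 3p = 2p + 5 ⇒ 25 = 5p ⇒ p = 5, q = 15.
The shock moves the curves to qd = 30 - p and qs = 2p + 5.
Setting them equal: 30 - p = 2p + 5 → 25 = 3p, so p = 25/3 ≈ 8.3333 and q = 65/3 ≈ 21.6667.
Expenditure moves from 5×15 = 75 to 8.3333×21.6667 = 180.5556; change = +105.56.

+105.56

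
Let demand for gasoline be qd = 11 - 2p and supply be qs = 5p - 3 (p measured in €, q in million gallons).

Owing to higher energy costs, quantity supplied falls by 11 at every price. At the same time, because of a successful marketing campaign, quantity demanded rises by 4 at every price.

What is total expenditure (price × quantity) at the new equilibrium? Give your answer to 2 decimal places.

Before the shock: 11 - 2p = 5p - 3 ⇒ 14 = 7p ⇒ p = 2, q = 7.
With the change applied: demand qd = 15 - 2p, supply qs = 5p - 14.
Clearing the new market: 15 - 2p = 5p - 14, so p = 29/7 ≈ 4.1429 and q = 47/7 ≈ 6.7143.
New expenditure = 4.1429 × 6.7143 = 27.82.

27.82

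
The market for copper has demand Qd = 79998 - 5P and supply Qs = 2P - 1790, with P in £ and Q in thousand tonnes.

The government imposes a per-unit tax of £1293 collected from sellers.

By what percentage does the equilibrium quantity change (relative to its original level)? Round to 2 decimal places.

Original equilibrium: 79998 - 5P = 2P - 1790 gives 81788 = 7P, so P = 11684 and Q = 21578.
Since sellers keep the price net of the tax, the effective supply curve becomes Qs = 2P - 4376.
New equilibrium: 79998 - 5P = 2P - 4376 ⇒ 84374 = 7P ⇒ P = 84374/7 ≈ 12053.4286, Q = 138116/7 ≈ 19730.8571.
%ΔQ = (19730.8571 − 21578) / 21578 × 100 = -8.56%.

-8.56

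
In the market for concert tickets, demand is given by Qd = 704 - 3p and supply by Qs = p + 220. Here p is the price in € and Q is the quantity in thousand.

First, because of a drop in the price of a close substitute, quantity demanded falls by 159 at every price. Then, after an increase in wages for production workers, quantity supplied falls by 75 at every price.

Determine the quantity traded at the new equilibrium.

Before the shock: 704 - 3p = p + 220 ⇒ 484 = 4p ⇒ p = 121, Q = 341.
The shock moves the curves to Qd = 545 - 3p and Qs = p + 145.
Setting them equal: 545 - 3p = p + 145 → 400 = 4p, so p = 100 and Q = 245.

245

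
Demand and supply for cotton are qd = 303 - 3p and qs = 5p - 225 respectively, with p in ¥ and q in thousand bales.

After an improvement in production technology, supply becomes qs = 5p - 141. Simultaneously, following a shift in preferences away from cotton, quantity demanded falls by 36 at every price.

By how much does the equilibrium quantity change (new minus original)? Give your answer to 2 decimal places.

Original equilibrium: 303 - 3p = 5p - 225 gives 528 = 8p, so p = 66 and q = 105.
After the shift, demand is qd = 267 - 3p and supply is qs = 5p - 141.
Clearing the new market: 267 - 3p = 5p - 141, so p = 51 and q = 114.
Δq = 114 − 105 = +9.00.

+9.00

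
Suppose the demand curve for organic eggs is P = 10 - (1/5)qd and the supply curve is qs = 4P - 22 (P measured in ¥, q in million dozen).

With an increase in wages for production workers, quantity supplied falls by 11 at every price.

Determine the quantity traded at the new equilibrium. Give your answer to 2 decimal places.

3.89

Original equilibrium: 50 - 5P = 4P - 22 gives 72 = 9P, so P = 8 and q = 10.
With the change applied: demand qd = 50 - 5P, supply qs = 4P - 33.
Equate the new curves: 50 - 5P = 4P - 33, giving 83 = 9P, P = 83/9 ≈ 9.2222, q = 35/9 ≈ 3.8889.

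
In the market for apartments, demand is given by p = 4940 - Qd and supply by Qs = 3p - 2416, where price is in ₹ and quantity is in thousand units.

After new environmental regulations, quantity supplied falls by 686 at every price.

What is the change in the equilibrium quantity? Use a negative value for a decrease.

Solve the original market: 4940 - p = 3p - 2416, hence p = 1839 and Q = 3101.
With the change applied: demand Qd = 4940 - p, supply Qs = 3p - 3102.
Setting them equal: 4940 - p = 3p - 3102 → 8042 = 4p, so p = 2010.5 and Q = 2929.5.
ΔQ = 2929.5 − 3101 = -171.5.

-171.5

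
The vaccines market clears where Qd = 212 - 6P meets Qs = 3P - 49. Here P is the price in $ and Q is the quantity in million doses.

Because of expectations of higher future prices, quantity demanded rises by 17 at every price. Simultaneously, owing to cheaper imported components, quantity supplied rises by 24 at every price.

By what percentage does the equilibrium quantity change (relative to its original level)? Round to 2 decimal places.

+57.02

Original equilibrium: 212 - 6P = 3P - 49 gives 261 = 9P, so P = 29 and Q = 38.
The shock moves the curves to Qd = 229 - 6P and Qs = 3P - 25.
Equate the new curves: 229 - 6P = 3P - 25, giving 254 = 9P, P = 254/9 ≈ 28.2222, Q = 179/3 ≈ 59.6667.
%ΔQ = (59.6667 − 38) / 38 × 100 = +57.02%.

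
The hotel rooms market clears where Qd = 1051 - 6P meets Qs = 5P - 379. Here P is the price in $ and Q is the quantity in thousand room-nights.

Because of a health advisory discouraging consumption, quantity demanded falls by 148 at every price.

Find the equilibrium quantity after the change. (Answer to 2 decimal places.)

203.73

Before the shock: 1051 - 6P = 5P - 379 ⇒ 1430 = 11P ⇒ P = 130, Q = 271.
The shock moves the curves to Qd = 903 - 6P and Qs = 5P - 379.
New equilibrium: 903 - 6P = 5P - 379 ⇒ 1282 = 11P ⇒ P = 1282/11 ≈ 116.5455, Q = 2241/11 ≈ 203.7273.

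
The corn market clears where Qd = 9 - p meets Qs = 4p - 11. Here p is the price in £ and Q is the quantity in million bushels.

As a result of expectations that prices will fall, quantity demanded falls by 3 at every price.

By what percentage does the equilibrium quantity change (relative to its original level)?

Original equilibrium: 9 - p = 4p - 11 gives 20 = 5p, so p = 4 and Q = 5.
The shock moves the curves to Qd = 6 - p and Qs = 4p - 11.
Setting them equal: 6 - p = 4p - 11 → 17 = 5p, so p = 3.4 and Q = 2.6.
%ΔQ = (2.6 − 5) / 5 × 100 = -48%.

-48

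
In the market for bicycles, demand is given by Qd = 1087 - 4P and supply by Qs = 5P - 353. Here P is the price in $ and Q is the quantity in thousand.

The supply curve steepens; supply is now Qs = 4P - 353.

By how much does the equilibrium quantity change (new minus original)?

Before the shock: 1087 - 4P = 5P - 353 ⇒ 1440 = 9P ⇒ P = 160, Q = 447.
With the change applied: demand Qd = 1087 - 4P, supply Qs = 4P - 353.
Setting them equal: 1087 - 4P = 4P - 353 → 1440 = 8P, so P = 180 and Q = 367.
ΔQ = 367 − 447 = -80.

-80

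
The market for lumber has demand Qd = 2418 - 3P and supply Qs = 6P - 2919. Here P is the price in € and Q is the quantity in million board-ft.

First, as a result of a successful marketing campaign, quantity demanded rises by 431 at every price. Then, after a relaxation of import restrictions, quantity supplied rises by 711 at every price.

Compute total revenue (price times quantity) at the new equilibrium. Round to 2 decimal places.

Original equilibrium: 2418 - 3P = 6P - 2919 gives 5337 = 9P, so P = 593 and Q = 639.
The shock moves the curves to Qd = 2849 - 3P and Qs = 6P - 2208.
New equilibrium: 2849 - 3P = 6P - 2208 ⇒ 5057 = 9P ⇒ P = 5057/9 ≈ 561.8889, Q = 3490/3 ≈ 1163.3333.
New expenditure = 561.8889 × 1163.3333 = 653664.07.

653664.07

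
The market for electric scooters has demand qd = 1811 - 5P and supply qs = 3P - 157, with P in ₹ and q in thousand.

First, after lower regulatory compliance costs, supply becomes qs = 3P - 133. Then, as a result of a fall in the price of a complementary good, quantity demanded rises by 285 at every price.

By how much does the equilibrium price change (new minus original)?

Original equilibrium: 1811 - 5P = 3P - 157 gives 1968 = 8P, so P = 246 and q = 581.
After the shift, demand is qd = 2096 - 5P and supply is qs = 3P - 133.
New equilibrium: 2096 - 5P = 3P - 133 ⇒ 2229 = 8P ⇒ P = 278.625, q = 702.875.
ΔP = 278.625 − 246 = +32.625.

+32.625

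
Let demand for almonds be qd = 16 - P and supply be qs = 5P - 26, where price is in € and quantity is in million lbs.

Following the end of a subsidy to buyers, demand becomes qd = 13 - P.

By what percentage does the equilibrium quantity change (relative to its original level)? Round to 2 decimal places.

-27.78

Before the shock: 16 - P = 5P - 26 ⇒ 42 = 6P ⇒ P = 7, q = 9.
After the shift, demand is qd = 13 - P and supply is qs = 5P - 26.
Clearing the new market: 13 - P = 5P - 26, so P = 6.5 and q = 6.5.
%Δq = (6.5 − 9) / 9 × 100 = -27.78%.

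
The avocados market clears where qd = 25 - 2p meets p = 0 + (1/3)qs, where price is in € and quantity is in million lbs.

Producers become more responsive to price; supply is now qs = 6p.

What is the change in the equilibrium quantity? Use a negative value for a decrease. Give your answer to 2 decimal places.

Initially, 25 - 2p = 3p, so 25 = 5p and p = 5, q = 15.
After the shift, demand is qd = 25 - 2p and supply is qs = 6p.
Setting them equal: 25 - 2p = 6p → 25 = 8p, so p = 3.125 and q = 18.75.
Δq = 18.75 − 15 = +3.75.

+3.75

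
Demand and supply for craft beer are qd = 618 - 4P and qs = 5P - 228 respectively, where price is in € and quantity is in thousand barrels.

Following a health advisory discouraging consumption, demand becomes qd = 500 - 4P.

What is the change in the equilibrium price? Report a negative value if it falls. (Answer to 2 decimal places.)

Initially, 618 - 4P = 5P - 228, so 846 = 9P and P = 94, q = 242.
The shock moves the curves to qd = 500 - 4P and qs = 5P - 228.
Clearing the new market: 500 - 4P = 5P - 228, so P = 728/9 ≈ 80.8889 and q = 1588/9 ≈ 176.4444.
ΔP = 80.8889 − 94 = -13.11.

-13.11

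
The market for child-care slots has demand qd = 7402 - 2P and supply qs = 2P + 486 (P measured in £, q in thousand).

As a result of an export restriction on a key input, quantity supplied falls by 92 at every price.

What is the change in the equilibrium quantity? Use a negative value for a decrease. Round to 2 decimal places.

-46.00

Before the shock: 7402 - 2P = 2P + 486 ⇒ 6916 = 4P ⇒ P = 1729, q = 3944.
After the shift, demand is qd = 7402 - 2P and supply is qs = 2P + 394.
Clearing the new market: 7402 - 2P = 2P + 394, so P = 1752 and q = 3898.
Δq = 3898 − 3944 = -46.00.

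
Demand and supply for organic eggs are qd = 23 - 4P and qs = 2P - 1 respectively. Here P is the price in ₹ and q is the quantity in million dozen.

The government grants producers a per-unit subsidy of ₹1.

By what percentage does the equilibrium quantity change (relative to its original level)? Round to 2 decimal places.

Before the shock: 23 - 4P = 2P - 1 ⇒ 24 = 6P ⇒ P = 4, q = 7.
Since sellers receive the price plus the subsidy, the effective supply curve becomes qs = 2P + 1.
Setting them equal: 23 - 4P = 2P + 1 → 22 = 6P, so P = 11/3 ≈ 3.6667 and q = 25/3 ≈ 8.3333.
%Δq = (8.3333 − 7) / 7 × 100 = +19.05%.

+19.05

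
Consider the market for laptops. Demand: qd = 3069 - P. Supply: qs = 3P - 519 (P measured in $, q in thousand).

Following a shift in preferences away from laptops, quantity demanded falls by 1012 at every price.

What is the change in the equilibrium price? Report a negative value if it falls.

-253

Solve the original market: 3069 - P = 3P - 519, hence P = 897 and q = 2172.
The shock moves the curves to qd = 2057 - P and qs = 3P - 519.
Setting them equal: 2057 - P = 3P - 519 → 2576 = 4P, so P = 644 and q = 1413.
ΔP = 644 − 897 = -253.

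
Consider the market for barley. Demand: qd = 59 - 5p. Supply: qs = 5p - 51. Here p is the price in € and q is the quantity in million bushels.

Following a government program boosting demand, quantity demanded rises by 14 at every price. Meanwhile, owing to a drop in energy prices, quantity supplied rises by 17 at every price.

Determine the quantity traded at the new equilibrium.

19.5

Solve the original market: 59 - 5p = 5p - 51, hence p = 11 and q = 4.
The new curves are qd = 73 - 5p (demand) and qs = 5p - 34 (supply).
Equate the new curves: 73 - 5p = 5p - 34, giving 107 = 10p, p = 10.7, q = 19.5.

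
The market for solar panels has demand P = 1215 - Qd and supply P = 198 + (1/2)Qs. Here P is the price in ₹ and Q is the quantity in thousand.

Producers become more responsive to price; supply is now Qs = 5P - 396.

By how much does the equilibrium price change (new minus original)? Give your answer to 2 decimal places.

Original equilibrium: 1215 - P = 2P - 396 gives 1611 = 3P, so P = 537 and Q = 678.
The shock moves the curves to Qd = 1215 - P and Qs = 5P - 396.
New equilibrium: 1215 - P = 5P - 396 ⇒ 1611 = 6P ⇒ P = 268.5, Q = 946.5.
ΔP = 268.5 − 537 = -268.50.

-268.50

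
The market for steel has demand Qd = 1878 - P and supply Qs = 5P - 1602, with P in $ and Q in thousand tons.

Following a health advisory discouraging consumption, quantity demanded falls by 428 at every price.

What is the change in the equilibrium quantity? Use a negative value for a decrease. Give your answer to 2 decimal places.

-356.67

Before the shock: 1878 - P = 5P - 1602 ⇒ 3480 = 6P ⇒ P = 580, Q = 1298.
After the shift, demand is Qd = 1450 - P and supply is Qs = 5P - 1602.
New equilibrium: 1450 - P = 5P - 1602 ⇒ 3052 = 6P ⇒ P = 1526/3 ≈ 508.6667, Q = 2824/3 ≈ 941.3333.
ΔQ = 941.3333 − 1298 = -356.67.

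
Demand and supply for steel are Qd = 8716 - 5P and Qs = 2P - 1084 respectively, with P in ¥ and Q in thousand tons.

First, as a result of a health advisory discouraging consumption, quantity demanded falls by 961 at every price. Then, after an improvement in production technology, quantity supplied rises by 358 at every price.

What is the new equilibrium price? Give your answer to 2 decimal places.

1211.57

Original equilibrium: 8716 - 5P = 2P - 1084 gives 9800 = 7P, so P = 1400 and Q = 1716.
With the change applied: demand Qd = 7755 - 5P, supply Qs = 2P - 726.
Clearing the new market: 7755 - 5P = 2P - 726, so P = 8481/7 ≈ 1211.5714 and Q = 11880/7 ≈ 1697.1429.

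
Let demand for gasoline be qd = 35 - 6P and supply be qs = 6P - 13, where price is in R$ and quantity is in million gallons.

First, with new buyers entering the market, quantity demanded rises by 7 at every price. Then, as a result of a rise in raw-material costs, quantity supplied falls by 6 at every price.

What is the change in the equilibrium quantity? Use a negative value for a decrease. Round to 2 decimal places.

+0.50

Before the shock: 35 - 6P = 6P - 13 ⇒ 48 = 12P ⇒ P = 4, q = 11.
The new curves are qd = 42 - 6P (demand) and qs = 6P - 19 (supply).
New equilibrium: 42 - 6P = 6P - 19 ⇒ 61 = 12P ⇒ P = 61/12 ≈ 5.0833, q = 11.5.
Δq = 11.5 − 11 = +0.50.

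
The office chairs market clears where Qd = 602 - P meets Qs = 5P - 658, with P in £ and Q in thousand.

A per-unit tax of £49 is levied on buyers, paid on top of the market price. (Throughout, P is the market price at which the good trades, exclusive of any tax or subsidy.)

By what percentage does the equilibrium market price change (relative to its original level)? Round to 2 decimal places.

Solve the original market: 602 - P = 5P - 658, hence P = 210 and Q = 392.
Since buyers pay the price plus the tax, the effective demand curve becomes Qd = 553 - P.
Equate the new curves: 553 - P = 5P - 658, giving 1211 = 6P, P = 1211/6 ≈ 201.8333, Q = 2107/6 ≈ 351.1667.
%ΔP = (201.8333 − 210) / 210 × 100 = -3.89%.

-3.89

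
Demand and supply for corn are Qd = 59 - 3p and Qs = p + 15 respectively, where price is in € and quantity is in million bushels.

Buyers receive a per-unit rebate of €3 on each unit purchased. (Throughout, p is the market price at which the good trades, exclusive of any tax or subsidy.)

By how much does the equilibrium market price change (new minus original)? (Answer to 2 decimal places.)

Initially, 59 - 3p = p + 15, so 44 = 4p and p = 11, Q = 26.
Since buyers' out-of-pocket price is the market price minus the rebate, the effective demand curve becomes Qd = 68 - 3p.
Setting them equal: 68 - 3p = p + 15 → 53 = 4p, so p = 13.25 and Q = 28.25.
Δp = 13.25 − 11 = +2.25.

+2.25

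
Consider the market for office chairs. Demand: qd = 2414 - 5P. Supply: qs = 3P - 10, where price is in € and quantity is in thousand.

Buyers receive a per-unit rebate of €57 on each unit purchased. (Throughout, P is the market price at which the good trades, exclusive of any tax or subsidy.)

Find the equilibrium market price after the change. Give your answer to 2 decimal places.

Before the shock: 2414 - 5P = 3P - 10 ⇒ 2424 = 8P ⇒ P = 303, q = 899.
Since buyers' out-of-pocket price is the market price minus the rebate, the effective demand curve becomes qd = 2699 - 5P.
Equate the new curves: 2699 - 5P = 3P - 10, giving 2709 = 8P, P = 338.625, q = 1005.875.

338.63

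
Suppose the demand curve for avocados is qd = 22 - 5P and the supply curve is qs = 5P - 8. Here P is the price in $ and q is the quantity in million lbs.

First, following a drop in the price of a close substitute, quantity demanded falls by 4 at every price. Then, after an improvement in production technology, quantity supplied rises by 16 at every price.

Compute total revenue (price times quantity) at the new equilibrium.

Initially, 22 - 5P = 5P - 8, so 30 = 10P and P = 3, q = 7.
After the shift, demand is qd = 18 - 5P and supply is qs = 5P + 8.
Equate the new curves: 18 - 5P = 5P + 8, giving 10 = 10P, P = 1, q = 13.
New expenditure = 1 × 13 = 13.

13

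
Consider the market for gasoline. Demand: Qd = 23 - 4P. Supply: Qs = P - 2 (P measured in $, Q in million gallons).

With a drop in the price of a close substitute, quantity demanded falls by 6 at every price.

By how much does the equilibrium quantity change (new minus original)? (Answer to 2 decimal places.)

-1.20

Before the shock: 23 - 4P = P - 2 ⇒ 25 = 5P ⇒ P = 5, Q = 3.
The shock moves the curves to Qd = 17 - 4P and Qs = P - 2.
Equate the new curves: 17 - 4P = P - 2, giving 19 = 5P, P = 3.8, Q = 1.8.
ΔQ = 1.8 − 3 = -1.20.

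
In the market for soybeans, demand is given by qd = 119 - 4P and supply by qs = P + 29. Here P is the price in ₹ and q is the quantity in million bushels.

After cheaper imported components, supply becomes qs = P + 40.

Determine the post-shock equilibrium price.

Initially, 119 - 4P = P + 29, so 90 = 5P and P = 18, q = 47.
With the change applied: demand qd = 119 - 4P, supply qs = P + 40.
Equate the new curves: 119 - 4P = P + 40, giving 79 = 5P, P = 15.8, q = 55.8.

15.8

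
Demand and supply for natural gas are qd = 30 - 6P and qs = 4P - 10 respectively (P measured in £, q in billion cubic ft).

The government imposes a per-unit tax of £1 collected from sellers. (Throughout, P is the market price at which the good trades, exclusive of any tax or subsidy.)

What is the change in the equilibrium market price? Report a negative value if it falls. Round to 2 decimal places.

Before the shock: 30 - 6P = 4P - 10 ⇒ 40 = 10P ⇒ P = 4, q = 6.
Since sellers keep the price net of the tax, the effective supply curve becomes qs = 4P - 14.
Clearing the new market: 30 - 6P = 4P - 14, so P = 4.4 and q = 3.6.
ΔP = 4.4 − 4 = +0.40.

+0.40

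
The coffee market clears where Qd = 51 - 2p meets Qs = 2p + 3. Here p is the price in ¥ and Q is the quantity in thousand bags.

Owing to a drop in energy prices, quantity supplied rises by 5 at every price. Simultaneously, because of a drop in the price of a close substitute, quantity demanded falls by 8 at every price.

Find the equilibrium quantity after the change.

Solve the original market: 51 - 2p = 2p + 3, hence p = 12 and Q = 27.
The new curves are Qd = 43 - 2p (demand) and Qs = 2p + 8 (supply).
New equilibrium: 43 - 2p = 2p + 8 ⇒ 35 = 4p ⇒ p = 8.75, Q = 25.5.

25.5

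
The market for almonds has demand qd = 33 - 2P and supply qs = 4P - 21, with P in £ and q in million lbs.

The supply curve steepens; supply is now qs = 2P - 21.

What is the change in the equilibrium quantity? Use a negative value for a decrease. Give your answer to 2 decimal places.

-9.00

Original equilibrium: 33 - 2P = 4P - 21 gives 54 = 6P, so P = 9 and q = 15.
The shock moves the curves to qd = 33 - 2P and qs = 2P - 21.
Setting them equal: 33 - 2P = 2P - 21 → 54 = 4P, so P = 13.5 and q = 6.
Δq = 6 − 15 = -9.00.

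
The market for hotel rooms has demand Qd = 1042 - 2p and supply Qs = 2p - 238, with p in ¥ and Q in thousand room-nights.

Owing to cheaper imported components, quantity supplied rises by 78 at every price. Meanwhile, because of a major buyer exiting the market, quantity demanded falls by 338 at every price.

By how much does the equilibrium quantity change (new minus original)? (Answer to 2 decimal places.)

-130.00

Original equilibrium: 1042 - 2p = 2p - 238 gives 1280 = 4p, so p = 320 and Q = 402.
After the shift, demand is Qd = 704 - 2p and supply is Qs = 2p - 160.
Setting them equal: 704 - 2p = 2p - 160 → 864 = 4p, so p = 216 and Q = 272.
ΔQ = 272 − 402 = -130.00.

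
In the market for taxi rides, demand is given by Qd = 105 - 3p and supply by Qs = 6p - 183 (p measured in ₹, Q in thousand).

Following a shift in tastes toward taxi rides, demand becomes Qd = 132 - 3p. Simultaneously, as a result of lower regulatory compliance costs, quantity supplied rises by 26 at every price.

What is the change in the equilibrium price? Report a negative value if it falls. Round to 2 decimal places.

+0.11

Initially, 105 - 3p = 6p - 183, so 288 = 9p and p = 32, Q = 9.
The shock moves the curves to Qd = 132 - 3p and Qs = 6p - 157.
Setting them equal: 132 - 3p = 6p - 157 → 289 = 9p, so p = 289/9 ≈ 32.1111 and Q = 107/3 ≈ 35.6667.
Δp = 32.1111 − 32 = +0.11.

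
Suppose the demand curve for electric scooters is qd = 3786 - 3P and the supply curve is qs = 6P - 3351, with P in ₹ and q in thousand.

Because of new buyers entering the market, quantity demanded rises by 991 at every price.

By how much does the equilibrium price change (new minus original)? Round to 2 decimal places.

Original equilibrium: 3786 - 3P = 6P - 3351 gives 7137 = 9P, so P = 793 and q = 1407.
With the change applied: demand qd = 4777 - 3P, supply qs = 6P - 3351.
Setting them equal: 4777 - 3P = 6P - 3351 → 8128 = 9P, so P = 8128/9 ≈ 903.1111 and q = 6203/3 ≈ 2067.6667.
ΔP = 903.1111 − 793 = +110.11.

+110.11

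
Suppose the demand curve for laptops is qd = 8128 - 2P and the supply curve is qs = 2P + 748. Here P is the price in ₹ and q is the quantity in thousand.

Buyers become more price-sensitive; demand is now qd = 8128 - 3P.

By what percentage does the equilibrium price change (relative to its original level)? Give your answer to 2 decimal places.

-20.00

Solve the original market: 8128 - 2P = 2P + 748, hence P = 1845 and q = 4438.
With the change applied: demand qd = 8128 - 3P, supply qs = 2P + 748.
Clearing the new market: 8128 - 3P = 2P + 748, so P = 1476 and q = 3700.
%ΔP = (1476 − 1845) / 1845 × 100 = -20.00%.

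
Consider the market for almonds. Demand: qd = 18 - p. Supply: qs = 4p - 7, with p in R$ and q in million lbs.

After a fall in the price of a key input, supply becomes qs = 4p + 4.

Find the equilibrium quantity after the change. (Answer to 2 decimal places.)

15.20

Solve the original market: 18 - p = 4p - 7, hence p = 5 and q = 13.
After the shift, demand is qd = 18 - p and supply is qs = 4p + 4.
Equate the new curves: 18 - p = 4p + 4, giving 14 = 5p, p = 2.8, q = 15.2.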